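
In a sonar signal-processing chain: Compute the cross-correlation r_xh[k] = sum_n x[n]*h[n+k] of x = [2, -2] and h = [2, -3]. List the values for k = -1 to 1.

Both sequences indexed from 0 and zero outside their support.
Lags with overlap: k = -1 to 1.
  r_xh[-1] = x[1]*h[0] = -4
  r_xh[0] = x[0]*h[0] + x[1]*h[1] = 10
  r_xh[1] = x[0]*h[1] = -6
r_xh = [-4, 10, -6] (for k = -1, ..., 1)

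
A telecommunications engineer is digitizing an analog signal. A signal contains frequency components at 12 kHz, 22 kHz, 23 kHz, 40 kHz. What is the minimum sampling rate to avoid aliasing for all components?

The highest frequency component is f_max = 40 kHz.
Nyquist rate = 2 * f_max = 2 * 40 kHz = 80 kHz.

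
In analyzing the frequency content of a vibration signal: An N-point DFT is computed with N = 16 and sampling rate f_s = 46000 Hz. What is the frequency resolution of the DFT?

DFT frequency resolution = f_s / N
= 46000 / 16 = 2875 Hz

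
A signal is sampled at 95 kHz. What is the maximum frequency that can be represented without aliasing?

The maximum frequency that can be represented without aliasing
is the Nyquist frequency: f_max = f_s / 2 = 95 kHz / 2 = 95/2 kHz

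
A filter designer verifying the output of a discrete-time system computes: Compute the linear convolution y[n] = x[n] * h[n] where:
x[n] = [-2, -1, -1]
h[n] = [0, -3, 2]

y[n] = sum_k x[k]*h[n-k]. Output length = len(x) + len(h) - 1 = 3 + 3 - 1 = 5.
y[0] = -2*0 = 0
y[1] = -1*0 + -2*-3 = 6
y[2] = -1*0 + -1*-3 + -2*2 = -1
y[3] = -1*-3 + -1*2 = 1
y[4] = -1*2 = -2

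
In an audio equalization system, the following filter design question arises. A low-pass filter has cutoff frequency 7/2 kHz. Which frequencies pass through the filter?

A low-pass filter passes all frequencies below the cutoff frequency 7/2 kHz and attenuates higher frequencies.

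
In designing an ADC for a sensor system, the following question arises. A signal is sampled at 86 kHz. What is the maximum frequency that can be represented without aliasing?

The maximum frequency that can be represented without aliasing
is the Nyquist frequency: f_max = f_s / 2 = 86 kHz / 2 = 43 kHz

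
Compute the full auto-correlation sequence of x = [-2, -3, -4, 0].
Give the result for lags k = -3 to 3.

r_xx[k] = sum_m x[m]*x[m+k], indexed from 0, for k = -3 to 3:
  r_xx[-3] = x[3]*x[0] = 0
  r_xx[-2] = x[2]*x[0] + x[3]*x[1] = 8
  r_xx[-1] = x[1]*x[0] + x[2]*x[1] + x[3]*x[2] = 18
  r_xx[0] = x[0]*x[0] + x[1]*x[1] + x[2]*x[2] + x[3]*x[3] = 29
  r_xx[1] = x[0]*x[1] + x[1]*x[2] + x[2]*x[3] = 18
  r_xx[2] = x[0]*x[2] + x[1]*x[3] = 8
  r_xx[3] = x[0]*x[3] = 0
r_xx = [0, 8, 18, 29, 18, 8, 0]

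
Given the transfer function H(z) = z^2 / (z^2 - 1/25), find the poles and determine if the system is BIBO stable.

Poles are roots of the denominator: z^2 - 1/25 = 0.
Quadratic formula: z = [-(0) +/- sqrt((0)^2 - 4*(-1/25))] / 2
Discriminant = 0 + 4/25 = 4/25; sqrt = 2/5.
z = (0 +/- 2/5) / 2 => z = 1/5 or z = -1/5.
|p1| = 1/5, |p2| = 1/5.
For BIBO stability, all poles must lie inside the unit circle (|p| < 1).
System is STABLE since both |p| < 1.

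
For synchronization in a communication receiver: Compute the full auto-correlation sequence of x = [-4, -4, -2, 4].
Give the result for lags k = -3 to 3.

r_xx[k] = sum_m x[m]*x[m+k], indexed from 0, for k = -3 to 3:
  r_xx[-3] = x[3]*x[0] = -16
  r_xx[-2] = x[2]*x[0] + x[3]*x[1] = -8
  r_xx[-1] = x[1]*x[0] + x[2]*x[1] + x[3]*x[2] = 16
  r_xx[0] = x[0]*x[0] + x[1]*x[1] + x[2]*x[2] + x[3]*x[3] = 52
  r_xx[1] = x[0]*x[1] + x[1]*x[2] + x[2]*x[3] = 16
  r_xx[2] = x[0]*x[2] + x[1]*x[3] = -8
  r_xx[3] = x[0]*x[3] = -16
r_xx = [-16, -8, 16, 52, 16, -8, -16]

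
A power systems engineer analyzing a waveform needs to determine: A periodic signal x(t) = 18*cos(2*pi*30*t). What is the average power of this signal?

Average power of A*cos(wt) is A^2/2.
P = 18^2 / 2 = 324/2 = 162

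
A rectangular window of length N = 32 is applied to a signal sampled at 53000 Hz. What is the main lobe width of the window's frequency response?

For a rectangular window of length N,
the main lobe width in frequency is 2*f_s/N.
= 2*53000/32 = 6625/2 Hz
This determines the minimum frequency separation for resolving two sinusoids.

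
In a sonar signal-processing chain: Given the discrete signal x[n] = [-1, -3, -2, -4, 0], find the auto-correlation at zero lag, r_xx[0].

The auto-correlation at zero lag r_xx[0] equals the signal energy.
r_xx[0] = sum of x[n]^2 = (-1)^2 + (-3)^2 + (-2)^2 + (-4)^2 + 0^2
= 1 + 9 + 4 + 16 + 0 = 30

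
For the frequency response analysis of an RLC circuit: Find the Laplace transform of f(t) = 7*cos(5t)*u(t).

Standard pair: cos(wt)*u(t) <-> s/(s^2+w^2)
With w = 5: L{7*cos(5t)*u(t)} = 7s/(s^2+25)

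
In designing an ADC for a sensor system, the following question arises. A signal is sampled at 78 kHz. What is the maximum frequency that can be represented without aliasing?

The maximum frequency that can be represented without aliasing
is the Nyquist frequency: f_max = f_s / 2 = 78 kHz / 2 = 39 kHz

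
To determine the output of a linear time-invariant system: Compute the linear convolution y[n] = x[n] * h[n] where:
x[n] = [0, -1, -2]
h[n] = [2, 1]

y[n] = sum_k x[k]*h[n-k]. Output length = len(x) + len(h) - 1 = 3 + 2 - 1 = 4.
y[0] = 0*2 = 0
y[1] = -1*2 + 0*1 = -2
y[2] = -2*2 + -1*1 = -5
y[3] = -2*1 = -2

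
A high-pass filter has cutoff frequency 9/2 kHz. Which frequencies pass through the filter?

A high-pass filter passes all frequencies above the cutoff frequency 9/2 kHz and attenuates lower frequencies.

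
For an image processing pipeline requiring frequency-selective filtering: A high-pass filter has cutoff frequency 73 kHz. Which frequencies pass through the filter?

A high-pass filter passes all frequencies above the cutoff frequency 73 kHz and attenuates lower frequencies.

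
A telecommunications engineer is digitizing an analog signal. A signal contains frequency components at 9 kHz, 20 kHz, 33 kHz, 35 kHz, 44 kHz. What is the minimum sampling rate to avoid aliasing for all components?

The highest frequency component is f_max = 44 kHz.
Nyquist rate = 2 * f_max = 2 * 44 kHz = 88 kHz.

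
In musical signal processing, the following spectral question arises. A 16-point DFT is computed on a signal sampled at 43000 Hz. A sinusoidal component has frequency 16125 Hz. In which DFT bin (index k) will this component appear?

DFT frequency resolution = f_s/N = 43000/16 = 5375/2 Hz
Bin index k = f_signal / resolution = 16125 / 5375/2 = 6
The signal frequency 16125 Hz falls in DFT bin k = 6.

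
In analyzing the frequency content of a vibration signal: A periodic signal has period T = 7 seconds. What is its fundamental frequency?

The fundamental frequency is the reciprocal of the period.
f = 1/T = 1/(7) = 1/7 Hz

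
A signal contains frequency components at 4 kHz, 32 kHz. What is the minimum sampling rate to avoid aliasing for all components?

The highest frequency component is f_max = 32 kHz.
Nyquist rate = 2 * f_max = 2 * 32 kHz = 64 kHz.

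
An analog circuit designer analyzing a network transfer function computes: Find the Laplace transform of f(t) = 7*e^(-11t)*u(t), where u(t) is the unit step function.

Standard Laplace transform pair:
e^(-at)*u(t) <-> 1/(s+a)
With a = 11: L{7*e^(-11t)*u(t)} = 7/(s+11), ROC: Re(s) > -11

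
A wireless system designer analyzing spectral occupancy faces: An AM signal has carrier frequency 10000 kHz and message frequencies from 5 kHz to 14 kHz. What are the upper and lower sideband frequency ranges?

Upper sideband (USB) = fc + [fm_low, fm_high] = 10000 + [5, 14] = [10005, 10014] kHz
Lower sideband (LSB) = fc - [fm_high, fm_low] = 10000 - [14, 5] = [9986, 9995] kHz
Total occupied spectrum: 9986 kHz to 10014 kHz (plus carrier at 10000 kHz)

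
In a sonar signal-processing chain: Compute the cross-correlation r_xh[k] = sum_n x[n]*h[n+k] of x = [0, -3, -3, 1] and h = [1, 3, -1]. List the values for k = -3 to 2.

Both sequences indexed from 0 and zero outside their support.
Lags with overlap: k = -3 to 2.
  r_xh[-3] = x[3]*h[0] = 1
  r_xh[-2] = x[2]*h[0] + x[3]*h[1] = 0
  r_xh[-1] = x[1]*h[0] + x[2]*h[1] + x[3]*h[2] = -13
  r_xh[0] = x[0]*h[0] + x[1]*h[1] + x[2]*h[2] = -6
  r_xh[1] = x[0]*h[1] + x[1]*h[2] = 3
  r_xh[2] = x[0]*h[2] = 0
r_xh = [1, 0, -13, -6, 3, 0] (for k = -3, ..., 2)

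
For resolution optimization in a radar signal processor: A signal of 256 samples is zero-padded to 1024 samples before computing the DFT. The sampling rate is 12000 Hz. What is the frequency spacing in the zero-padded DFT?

Original DFT: N = 256, resolution = f_s/N = 12000/256 = 375/8 Hz
Zero-padded DFT: N = 1024, resolution = f_s/N = 12000/1024 = 375/32 Hz
Zero-padding interpolates the spectrum (finer frequency grid)
but does NOT improve the true spectral resolution (ability to resolve close frequencies).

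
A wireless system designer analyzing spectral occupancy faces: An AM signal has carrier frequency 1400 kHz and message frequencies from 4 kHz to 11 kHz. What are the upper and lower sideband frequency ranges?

Upper sideband (USB) = fc + [fm_low, fm_high] = 1400 + [4, 11] = [1404, 1411] kHz
Lower sideband (LSB) = fc - [fm_high, fm_low] = 1400 - [11, 4] = [1389, 1396] kHz
Total occupied spectrum: 1389 kHz to 1411 kHz (plus carrier at 1400 kHz)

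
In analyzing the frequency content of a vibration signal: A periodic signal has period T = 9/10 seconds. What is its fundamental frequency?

The fundamental frequency is the reciprocal of the period.
f = 1/T = 1/(9/10) = 10/9 Hz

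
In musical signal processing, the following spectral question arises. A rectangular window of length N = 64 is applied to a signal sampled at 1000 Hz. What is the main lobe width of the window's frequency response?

For a rectangular window of length N,
the main lobe width in frequency is 2*f_s/N.
= 2*1000/64 = 125/4 Hz
This determines the minimum frequency separation for resolving two sinusoids.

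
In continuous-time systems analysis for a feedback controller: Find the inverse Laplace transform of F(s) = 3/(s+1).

Standard pair: k/(s+a) <-> k*e^(-at)*u(t)
With k=3, a=1: f(t) = 3*e^(-t)*u(t)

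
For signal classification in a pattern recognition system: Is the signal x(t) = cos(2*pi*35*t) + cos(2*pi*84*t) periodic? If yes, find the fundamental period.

f1 = 35 Hz, f2 = 84 Hz
Period T1 = 1/35, T2 = 1/84
Ratio T1/T2 = 84/35, which is rational.
The signal is periodic with fundamental period T = 1/GCD(35,84) = 1/7 s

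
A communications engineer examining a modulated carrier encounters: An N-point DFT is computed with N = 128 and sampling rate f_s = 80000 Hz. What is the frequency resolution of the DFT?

DFT frequency resolution = f_s / N
= 80000 / 128 = 625 Hz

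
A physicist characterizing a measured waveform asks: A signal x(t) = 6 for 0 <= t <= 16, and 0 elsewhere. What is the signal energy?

Energy = integral of |x(t)|^2 dt over the signal duration
= 6^2 * 16 = 36 * 16 = 576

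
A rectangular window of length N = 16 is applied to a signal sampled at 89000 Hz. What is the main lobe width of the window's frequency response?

For a rectangular window of length N,
the main lobe width in frequency is 2*f_s/N.
= 2*89000/16 = 11125 Hz
This determines the minimum frequency separation for resolving two sinusoids.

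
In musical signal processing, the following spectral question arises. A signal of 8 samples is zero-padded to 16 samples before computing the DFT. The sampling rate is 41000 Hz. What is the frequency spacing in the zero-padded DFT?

Original DFT: N = 8, resolution = f_s/N = 41000/8 = 5125 Hz
Zero-padded DFT: N = 16, resolution = f_s/N = 41000/16 = 5125/2 Hz
Zero-padding interpolates the spectrum (finer frequency grid)
but does NOT improve the true spectral resolution (ability to resolve close frequencies).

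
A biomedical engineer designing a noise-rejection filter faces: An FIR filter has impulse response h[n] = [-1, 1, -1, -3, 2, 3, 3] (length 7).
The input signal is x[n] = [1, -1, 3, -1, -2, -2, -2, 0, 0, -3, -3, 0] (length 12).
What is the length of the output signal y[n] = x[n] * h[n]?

For linear convolution, the output length is:
len(y) = len(x) + len(h) - 1 = 12 + 7 - 1 = 18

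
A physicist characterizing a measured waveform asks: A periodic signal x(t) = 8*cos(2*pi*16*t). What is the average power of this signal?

Average power of A*cos(wt) is A^2/2.
P = 8^2 / 2 = 64/2 = 32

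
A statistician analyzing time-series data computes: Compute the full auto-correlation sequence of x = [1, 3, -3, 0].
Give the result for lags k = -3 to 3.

r_xx[k] = sum_m x[m]*x[m+k], indexed from 0, for k = -3 to 3:
  r_xx[-3] = x[3]*x[0] = 0
  r_xx[-2] = x[2]*x[0] + x[3]*x[1] = -3
  r_xx[-1] = x[1]*x[0] + x[2]*x[1] + x[3]*x[2] = -6
  r_xx[0] = x[0]*x[0] + x[1]*x[1] + x[2]*x[2] + x[3]*x[3] = 19
  r_xx[1] = x[0]*x[1] + x[1]*x[2] + x[2]*x[3] = -6
  r_xx[2] = x[0]*x[2] + x[1]*x[3] = -3
  r_xx[3] = x[0]*x[3] = 0
r_xx = [0, -3, -6, 19, -6, -3, 0]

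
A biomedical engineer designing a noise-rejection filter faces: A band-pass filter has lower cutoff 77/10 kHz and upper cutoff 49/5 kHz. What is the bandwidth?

Bandwidth = f_high - f_low
= 49/5 kHz - 77/10 kHz = 21/10 kHz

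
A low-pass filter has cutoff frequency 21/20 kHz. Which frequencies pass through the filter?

A low-pass filter passes all frequencies below the cutoff frequency 21/20 kHz and attenuates higher frequencies.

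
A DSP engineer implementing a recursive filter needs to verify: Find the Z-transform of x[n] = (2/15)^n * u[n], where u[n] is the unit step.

The Z-transform of a^n * u[n] is z/(z-a) for |z| > |a|.
Here a = 2/15, so X(z) = z/(z - (2/15)) = 15z/(15z - 2)
ROC: |z| > 2/15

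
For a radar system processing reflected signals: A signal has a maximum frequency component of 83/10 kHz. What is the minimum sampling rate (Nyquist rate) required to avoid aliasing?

By the Nyquist-Shannon sampling theorem,
the minimum sampling rate (Nyquist rate) must be at least 2 * f_max.
Nyquist rate = 2 * 83/10 kHz = 83/5 kHz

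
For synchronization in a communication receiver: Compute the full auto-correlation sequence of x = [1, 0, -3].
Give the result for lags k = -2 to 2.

r_xx[k] = sum_m x[m]*x[m+k], indexed from 0, for k = -2 to 2:
  r_xx[-2] = x[2]*x[0] = -3
  r_xx[-1] = x[1]*x[0] + x[2]*x[1] = 0
  r_xx[0] = x[0]*x[0] + x[1]*x[1] + x[2]*x[2] = 10
  r_xx[1] = x[0]*x[1] + x[1]*x[2] = 0
  r_xx[2] = x[0]*x[2] = -3
r_xx = [-3, 0, 10, 0, -3]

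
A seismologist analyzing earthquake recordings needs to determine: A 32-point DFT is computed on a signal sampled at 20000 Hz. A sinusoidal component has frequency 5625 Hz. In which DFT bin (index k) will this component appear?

DFT frequency resolution = f_s/N = 20000/32 = 625 Hz
Bin index k = f_signal / resolution = 5625 / 625 = 9
The signal frequency 5625 Hz falls in DFT bin k = 9.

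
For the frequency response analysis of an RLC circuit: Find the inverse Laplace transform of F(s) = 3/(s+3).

Standard pair: k/(s+a) <-> k*e^(-at)*u(t)
With k=3, a=3: f(t) = 3*e^(-3t)*u(t)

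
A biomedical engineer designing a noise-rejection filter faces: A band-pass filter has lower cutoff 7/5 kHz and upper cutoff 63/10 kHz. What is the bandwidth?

Bandwidth = f_high - f_low
= 63/10 kHz - 7/5 kHz = 49/10 kHz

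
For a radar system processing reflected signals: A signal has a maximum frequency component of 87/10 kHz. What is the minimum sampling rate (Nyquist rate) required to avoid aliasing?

By the Nyquist-Shannon sampling theorem,
the minimum sampling rate (Nyquist rate) must be at least 2 * f_max.
Nyquist rate = 2 * 87/10 kHz = 87/5 kHz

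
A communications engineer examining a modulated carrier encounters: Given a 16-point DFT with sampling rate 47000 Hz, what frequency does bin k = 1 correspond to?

The frequency of DFT bin k is: f_k = k * f_s / N
f_1 = 1 * 47000 / 16 = 5875/2 Hz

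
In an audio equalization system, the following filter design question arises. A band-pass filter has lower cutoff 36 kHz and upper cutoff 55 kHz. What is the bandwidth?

Bandwidth = f_high - f_low
= 55 kHz - 36 kHz = 19 kHz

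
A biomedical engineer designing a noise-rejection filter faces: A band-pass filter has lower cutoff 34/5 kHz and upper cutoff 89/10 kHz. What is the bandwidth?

Bandwidth = f_high - f_low
= 89/10 kHz - 34/5 kHz = 21/10 kHz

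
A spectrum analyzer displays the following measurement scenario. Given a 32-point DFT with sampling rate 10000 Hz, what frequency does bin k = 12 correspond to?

The frequency of DFT bin k is: f_k = k * f_s / N
f_12 = 12 * 10000 / 32 = 3750 Hz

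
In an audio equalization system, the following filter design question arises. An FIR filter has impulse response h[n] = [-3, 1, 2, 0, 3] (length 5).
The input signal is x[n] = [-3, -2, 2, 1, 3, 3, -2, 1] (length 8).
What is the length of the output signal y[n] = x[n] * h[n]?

For linear convolution, the output length is:
len(y) = len(x) + len(h) - 1 = 8 + 5 - 1 = 12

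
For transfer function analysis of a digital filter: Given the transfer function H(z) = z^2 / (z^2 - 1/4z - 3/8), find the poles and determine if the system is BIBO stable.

Poles are roots of the denominator: z^2 - 1/4z - 3/8 = 0.
Quadratic formula: z = [-(-1/4) +/- sqrt((-1/4)^2 - 4*(-3/8))] / 2
Discriminant = 1/16 + 3/2 = 25/16; sqrt = 5/4.
z = (1/4 +/- 5/4) / 2 => z = 3/4 or z = -1/2.
|p1| = 3/4, |p2| = 1/2.
For BIBO stability, all poles must lie inside the unit circle (|p| < 1).
System is STABLE since both |p| < 1.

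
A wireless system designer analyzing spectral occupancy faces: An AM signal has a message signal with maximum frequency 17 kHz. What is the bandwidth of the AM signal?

In AM (double-sideband), the bandwidth is twice the message frequency.
BW = 2 * f_m = 2 * 17 kHz = 34 kHz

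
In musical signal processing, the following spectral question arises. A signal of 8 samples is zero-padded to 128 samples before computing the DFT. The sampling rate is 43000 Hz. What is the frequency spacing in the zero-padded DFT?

Original DFT: N = 8, resolution = f_s/N = 43000/8 = 5375 Hz
Zero-padded DFT: N = 128, resolution = f_s/N = 43000/128 = 5375/16 Hz
Zero-padding interpolates the spectrum (finer frequency grid)
but does NOT improve the true spectral resolution (ability to resolve close frequencies).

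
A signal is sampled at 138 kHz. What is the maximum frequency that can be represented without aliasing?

The maximum frequency that can be represented without aliasing
is the Nyquist frequency: f_max = f_s / 2 = 138 kHz / 2 = 69 kHz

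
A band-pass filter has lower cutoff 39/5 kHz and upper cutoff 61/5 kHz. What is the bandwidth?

Bandwidth = f_high - f_low
= 61/5 kHz - 39/5 kHz = 22/5 kHz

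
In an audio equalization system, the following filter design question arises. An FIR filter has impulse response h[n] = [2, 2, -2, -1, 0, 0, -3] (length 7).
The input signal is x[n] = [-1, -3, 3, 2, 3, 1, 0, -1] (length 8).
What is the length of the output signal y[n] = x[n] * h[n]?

For linear convolution, the output length is:
len(y) = len(x) + len(h) - 1 = 8 + 7 - 1 = 14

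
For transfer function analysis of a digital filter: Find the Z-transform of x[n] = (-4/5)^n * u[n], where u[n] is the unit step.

The Z-transform of a^n * u[n] is z/(z-a) for |z| > |a|.
Here a = -4/5, so X(z) = z/(z - (-4/5)) = 5z/(5z + 4)
ROC: |z| > 4/5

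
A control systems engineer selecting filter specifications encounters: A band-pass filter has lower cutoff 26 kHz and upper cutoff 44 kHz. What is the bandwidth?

Bandwidth = f_high - f_low
= 44 kHz - 26 kHz = 18 kHz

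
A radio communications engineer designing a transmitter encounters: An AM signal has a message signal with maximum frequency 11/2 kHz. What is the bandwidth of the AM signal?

In AM (double-sideband), the bandwidth is twice the message frequency.
BW = 2 * f_m = 2 * 11/2 kHz = 11 kHz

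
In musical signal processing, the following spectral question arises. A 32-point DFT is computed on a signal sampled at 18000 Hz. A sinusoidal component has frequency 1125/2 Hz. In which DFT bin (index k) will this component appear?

DFT frequency resolution = f_s/N = 18000/32 = 1125/2 Hz
Bin index k = f_signal / resolution = 1125/2 / 1125/2 = 1
The signal frequency 1125/2 Hz falls in DFT bin k = 1.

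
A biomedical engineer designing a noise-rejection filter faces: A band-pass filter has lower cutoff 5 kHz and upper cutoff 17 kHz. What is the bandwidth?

Bandwidth = f_high - f_low
= 17 kHz - 5 kHz = 12 kHz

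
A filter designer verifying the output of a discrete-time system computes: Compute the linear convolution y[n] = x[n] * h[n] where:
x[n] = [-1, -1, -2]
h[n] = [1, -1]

y[n] = sum_k x[k]*h[n-k]. Output length = len(x) + len(h) - 1 = 3 + 2 - 1 = 4.
y[0] = -1*1 = -1
y[1] = -1*1 + -1*-1 = 0
y[2] = -2*1 + -1*-1 = -1
y[3] = -2*-1 = 2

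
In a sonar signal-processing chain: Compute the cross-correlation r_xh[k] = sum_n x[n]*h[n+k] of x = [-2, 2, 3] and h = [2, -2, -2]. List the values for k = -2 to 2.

Both sequences indexed from 0 and zero outside their support.
Lags with overlap: k = -2 to 2.
  r_xh[-2] = x[2]*h[0] = 6
  r_xh[-1] = x[1]*h[0] + x[2]*h[1] = -2
  r_xh[0] = x[0]*h[0] + x[1]*h[1] + x[2]*h[2] = -14
  r_xh[1] = x[0]*h[1] + x[1]*h[2] = 0
  r_xh[2] = x[0]*h[2] = 4
r_xh = [6, -2, -14, 0, 4] (for k = -2, ..., 2)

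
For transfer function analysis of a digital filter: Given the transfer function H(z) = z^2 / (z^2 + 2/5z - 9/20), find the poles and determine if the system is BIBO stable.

Poles are roots of the denominator: z^2 + 2/5z - 9/20 = 0.
Quadratic formula: z = [-(2/5) +/- sqrt((2/5)^2 - 4*(-9/20))] / 2
Discriminant = 4/25 + 9/5 = 49/25; sqrt = 7/5.
z = (-2/5 +/- 7/5) / 2 => z = 1/2 or z = -9/10.
|p1| = 1/2, |p2| = 9/10.
For BIBO stability, all poles must lie inside the unit circle (|p| < 1).
System is STABLE since both |p| < 1.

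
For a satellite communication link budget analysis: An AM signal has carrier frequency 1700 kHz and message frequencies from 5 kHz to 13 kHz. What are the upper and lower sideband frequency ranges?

Upper sideband (USB) = fc + [fm_low, fm_high] = 1700 + [5, 13] = [1705, 1713] kHz
Lower sideband (LSB) = fc - [fm_high, fm_low] = 1700 - [13, 5] = [1687, 1695] kHz
Total occupied spectrum: 1687 kHz to 1713 kHz (plus carrier at 1700 kHz)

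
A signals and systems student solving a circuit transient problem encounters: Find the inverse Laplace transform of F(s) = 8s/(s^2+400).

Standard pair: s/(s^2+w^2) <-> cos(wt)*u(t)
With k=8, w=20: f(t) = 8*cos(20t)*u(t)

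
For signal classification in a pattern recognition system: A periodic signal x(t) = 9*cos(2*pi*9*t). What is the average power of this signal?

Average power of A*cos(wt) is A^2/2.
P = 9^2 / 2 = 81/2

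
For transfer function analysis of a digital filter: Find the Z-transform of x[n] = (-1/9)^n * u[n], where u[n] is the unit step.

The Z-transform of a^n * u[n] is z/(z-a) for |z| > |a|.
Here a = -1/9, so X(z) = z/(z - (-1/9)) = 9z/(9z + 1)
ROC: |z| > 1/9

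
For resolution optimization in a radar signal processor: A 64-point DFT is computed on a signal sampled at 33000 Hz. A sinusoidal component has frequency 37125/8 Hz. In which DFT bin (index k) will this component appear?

DFT frequency resolution = f_s/N = 33000/64 = 4125/8 Hz
Bin index k = f_signal / resolution = 37125/8 / 4125/8 = 9
The signal frequency 37125/8 Hz falls in DFT bin k = 9.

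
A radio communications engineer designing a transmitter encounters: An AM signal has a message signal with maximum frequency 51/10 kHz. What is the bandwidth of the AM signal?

In AM (double-sideband), the bandwidth is twice the message frequency.
BW = 2 * f_m = 2 * 51/10 kHz = 51/5 kHz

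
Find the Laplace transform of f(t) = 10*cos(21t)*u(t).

Standard pair: cos(wt)*u(t) <-> s/(s^2+w^2)
With w = 21: L{10*cos(21t)*u(t)} = 10s/(s^2+441)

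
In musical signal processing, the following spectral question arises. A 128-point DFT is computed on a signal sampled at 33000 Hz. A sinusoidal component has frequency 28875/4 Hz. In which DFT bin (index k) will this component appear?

DFT frequency resolution = f_s/N = 33000/128 = 4125/16 Hz
Bin index k = f_signal / resolution = 28875/4 / 4125/16 = 28
The signal frequency 28875/4 Hz falls in DFT bin k = 28.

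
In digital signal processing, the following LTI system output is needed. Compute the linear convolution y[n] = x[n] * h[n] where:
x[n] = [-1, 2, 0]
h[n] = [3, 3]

y[n] = sum_k x[k]*h[n-k]. Output length = len(x) + len(h) - 1 = 3 + 2 - 1 = 4.
y[0] = -1*3 = -3
y[1] = 2*3 + -1*3 = 3
y[2] = 0*3 + 2*3 = 6
y[3] = 0*3 = 0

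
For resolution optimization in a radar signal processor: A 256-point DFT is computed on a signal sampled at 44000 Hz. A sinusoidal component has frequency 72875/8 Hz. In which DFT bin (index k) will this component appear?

DFT frequency resolution = f_s/N = 44000/256 = 1375/8 Hz
Bin index k = f_signal / resolution = 72875/8 / 1375/8 = 53
The signal frequency 72875/8 Hz falls in DFT bin k = 53.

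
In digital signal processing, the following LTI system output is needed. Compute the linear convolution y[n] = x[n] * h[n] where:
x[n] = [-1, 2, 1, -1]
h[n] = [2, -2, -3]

y[n] = sum_k x[k]*h[n-k]. Output length = len(x) + len(h) - 1 = 4 + 3 - 1 = 6.
y[0] = -1*2 = -2
y[1] = 2*2 + -1*-2 = 6
y[2] = 1*2 + 2*-2 + -1*-3 = 1
y[3] = -1*2 + 1*-2 + 2*-3 = -10
y[4] = -1*-2 + 1*-3 = -1
y[5] = -1*-3 = 3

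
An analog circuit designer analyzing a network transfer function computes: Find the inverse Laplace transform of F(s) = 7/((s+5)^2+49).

Standard pair: w/((s+a)^2+w^2) <-> e^(-at)*sin(wt)*u(t)
With a=5, w=7: f(t) = e^(-5t)*sin(7t)*u(t)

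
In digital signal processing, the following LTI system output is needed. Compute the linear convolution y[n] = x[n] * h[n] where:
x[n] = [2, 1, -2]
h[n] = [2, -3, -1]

y[n] = sum_k x[k]*h[n-k]. Output length = len(x) + len(h) - 1 = 3 + 3 - 1 = 5.
y[0] = 2*2 = 4
y[1] = 1*2 + 2*-3 = -4
y[2] = -2*2 + 1*-3 + 2*-1 = -9
y[3] = -2*-3 + 1*-1 = 5
y[4] = -2*-1 = 2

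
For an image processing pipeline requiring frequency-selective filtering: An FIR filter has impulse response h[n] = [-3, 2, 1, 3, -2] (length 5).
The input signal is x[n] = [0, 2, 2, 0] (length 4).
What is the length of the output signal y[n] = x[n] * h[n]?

For linear convolution, the output length is:
len(y) = len(x) + len(h) - 1 = 4 + 5 - 1 = 8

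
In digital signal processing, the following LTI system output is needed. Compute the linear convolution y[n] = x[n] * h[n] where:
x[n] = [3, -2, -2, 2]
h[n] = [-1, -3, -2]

y[n] = sum_k x[k]*h[n-k]. Output length = len(x) + len(h) - 1 = 4 + 3 - 1 = 6.
y[0] = 3*-1 = -3
y[1] = -2*-1 + 3*-3 = -7
y[2] = -2*-1 + -2*-3 + 3*-2 = 2
y[3] = 2*-1 + -2*-3 + -2*-2 = 8
y[4] = 2*-3 + -2*-2 = -2
y[5] = 2*-2 = -4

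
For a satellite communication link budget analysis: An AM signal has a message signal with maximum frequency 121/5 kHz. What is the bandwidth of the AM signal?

In AM (double-sideband), the bandwidth is twice the message frequency.
BW = 2 * f_m = 2 * 121/5 kHz = 242/5 kHz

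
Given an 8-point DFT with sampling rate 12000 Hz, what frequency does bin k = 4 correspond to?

The frequency of DFT bin k is: f_k = k * f_s / N
f_4 = 4 * 12000 / 8 = 6000 Hz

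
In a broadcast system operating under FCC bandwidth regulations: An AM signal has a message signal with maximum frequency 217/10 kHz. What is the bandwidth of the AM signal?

In AM (double-sideband), the bandwidth is twice the message frequency.
BW = 2 * f_m = 2 * 217/10 kHz = 217/5 kHz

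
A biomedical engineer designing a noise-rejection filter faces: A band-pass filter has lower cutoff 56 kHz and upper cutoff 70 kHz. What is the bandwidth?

Bandwidth = f_high - f_low
= 70 kHz - 56 kHz = 14 kHz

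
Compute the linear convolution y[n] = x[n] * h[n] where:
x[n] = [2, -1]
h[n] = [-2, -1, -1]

y[n] = sum_k x[k]*h[n-k]. Output length = len(x) + len(h) - 1 = 2 + 3 - 1 = 4.
y[0] = 2*-2 = -4
y[1] = -1*-2 + 2*-1 = 0
y[2] = -1*-1 + 2*-1 = -1
y[3] = -1*-1 = 1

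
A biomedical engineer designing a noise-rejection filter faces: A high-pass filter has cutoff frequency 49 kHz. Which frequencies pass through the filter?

A high-pass filter passes all frequencies above the cutoff frequency 49 kHz and attenuates lower frequencies.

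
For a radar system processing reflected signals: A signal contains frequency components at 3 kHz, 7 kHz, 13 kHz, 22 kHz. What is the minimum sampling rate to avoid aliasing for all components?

The highest frequency component is f_max = 22 kHz.
Nyquist rate = 2 * f_max = 2 * 22 kHz = 44 kHz.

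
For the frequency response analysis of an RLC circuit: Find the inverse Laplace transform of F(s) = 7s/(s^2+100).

Standard pair: s/(s^2+w^2) <-> cos(wt)*u(t)
With k=7, w=10: f(t) = 7*cos(10t)*u(t)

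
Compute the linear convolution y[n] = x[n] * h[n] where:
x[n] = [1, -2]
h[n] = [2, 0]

y[n] = sum_k x[k]*h[n-k]. Output length = len(x) + len(h) - 1 = 2 + 2 - 1 = 3.
y[0] = 1*2 = 2
y[1] = -2*2 + 1*0 = -4
y[2] = -2*0 = 0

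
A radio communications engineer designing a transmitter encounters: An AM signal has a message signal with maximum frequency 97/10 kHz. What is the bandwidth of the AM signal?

In AM (double-sideband), the bandwidth is twice the message frequency.
BW = 2 * f_m = 2 * 97/10 kHz = 97/5 kHz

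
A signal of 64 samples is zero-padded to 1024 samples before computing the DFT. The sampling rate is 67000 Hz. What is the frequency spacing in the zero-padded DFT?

Original DFT: N = 64, resolution = f_s/N = 67000/64 = 8375/8 Hz
Zero-padded DFT: N = 1024, resolution = f_s/N = 67000/1024 = 8375/128 Hz
Zero-padding interpolates the spectrum (finer frequency grid)
but does NOT improve the true spectral resolution (ability to resolve close frequencies).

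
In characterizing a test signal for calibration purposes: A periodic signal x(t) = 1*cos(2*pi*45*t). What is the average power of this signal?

Average power of A*cos(wt) is A^2/2.
P = 1^2 / 2 = 1/2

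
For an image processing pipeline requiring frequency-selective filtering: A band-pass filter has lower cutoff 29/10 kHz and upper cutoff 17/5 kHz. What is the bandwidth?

Bandwidth = f_high - f_low
= 17/5 kHz - 29/10 kHz = 1/2 kHz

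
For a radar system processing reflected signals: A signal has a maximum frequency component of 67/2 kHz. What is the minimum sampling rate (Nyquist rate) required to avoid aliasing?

By the Nyquist-Shannon sampling theorem,
the minimum sampling rate (Nyquist rate) must be at least 2 * f_max.
Nyquist rate = 2 * 67/2 kHz = 67 kHz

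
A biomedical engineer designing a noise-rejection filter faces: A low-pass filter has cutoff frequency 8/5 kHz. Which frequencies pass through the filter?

A low-pass filter passes all frequencies below the cutoff frequency 8/5 kHz and attenuates higher frequencies.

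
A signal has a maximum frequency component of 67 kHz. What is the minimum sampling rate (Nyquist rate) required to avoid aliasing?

By the Nyquist-Shannon sampling theorem,
the minimum sampling rate (Nyquist rate) must be at least 2 * f_max.
Nyquist rate = 2 * 67 kHz = 134 kHz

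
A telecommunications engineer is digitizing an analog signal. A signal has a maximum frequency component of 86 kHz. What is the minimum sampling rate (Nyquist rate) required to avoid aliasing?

By the Nyquist-Shannon sampling theorem,
the minimum sampling rate (Nyquist rate) must be at least 2 * f_max.
Nyquist rate = 2 * 86 kHz = 172 kHz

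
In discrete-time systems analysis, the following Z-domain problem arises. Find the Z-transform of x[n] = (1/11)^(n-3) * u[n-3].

Time-shifting property: if X(z) = Z{x[n]}, then Z{x[n-d]} = z^(-d) * X(z)
X(z) = z/(z - 1/11) for x[n] = (1/11)^n * u[n]
Z{x[n-3]} = z^(-3) * z/(z - 1/11) = z^(-2)/(z - 1/11)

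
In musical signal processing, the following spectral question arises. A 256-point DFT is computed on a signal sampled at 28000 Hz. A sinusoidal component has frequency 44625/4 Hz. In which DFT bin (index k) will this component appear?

DFT frequency resolution = f_s/N = 28000/256 = 875/8 Hz
Bin index k = f_signal / resolution = 44625/4 / 875/8 = 102
The signal frequency 44625/4 Hz falls in DFT bin k = 102.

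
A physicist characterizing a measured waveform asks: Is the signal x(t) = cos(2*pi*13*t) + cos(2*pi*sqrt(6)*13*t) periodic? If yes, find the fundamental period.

f1 = 13 Hz, f2 = 13*sqrt(6) Hz
Ratio f2/f1 = sqrt(6), which is irrational.
Since the frequency ratio is irrational, no common period exists.
The signal is not periodic.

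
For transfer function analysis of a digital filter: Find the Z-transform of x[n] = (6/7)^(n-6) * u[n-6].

Time-shifting property: if X(z) = Z{x[n]}, then Z{x[n-d]} = z^(-d) * X(z)
X(z) = z/(z - 6/7) for x[n] = (6/7)^n * u[n]
Z{x[n-6]} = z^(-6) * z/(z - 6/7) = z^(-5)/(z - 6/7)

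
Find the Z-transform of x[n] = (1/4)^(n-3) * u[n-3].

Time-shifting property: if X(z) = Z{x[n]}, then Z{x[n-d]} = z^(-d) * X(z)
X(z) = z/(z - 1/4) for x[n] = (1/4)^n * u[n]
Z{x[n-3]} = z^(-3) * z/(z - 1/4) = z^(-2)/(z - 1/4)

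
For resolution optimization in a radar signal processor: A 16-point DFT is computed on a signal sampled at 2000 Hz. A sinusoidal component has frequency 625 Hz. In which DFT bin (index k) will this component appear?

DFT frequency resolution = f_s/N = 2000/16 = 125 Hz
Bin index k = f_signal / resolution = 625 / 125 = 5
The signal frequency 625 Hz falls in DFT bin k = 5.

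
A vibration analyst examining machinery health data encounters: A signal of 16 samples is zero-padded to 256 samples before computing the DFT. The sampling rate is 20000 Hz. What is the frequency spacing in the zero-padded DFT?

Original DFT: N = 16, resolution = f_s/N = 20000/16 = 1250 Hz
Zero-padded DFT: N = 256, resolution = f_s/N = 20000/256 = 625/8 Hz
Zero-padding interpolates the spectrum (finer frequency grid)
but does NOT improve the true spectral resolution (ability to resolve close frequencies).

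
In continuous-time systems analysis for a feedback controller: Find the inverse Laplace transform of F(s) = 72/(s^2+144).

Standard pair: w/(s^2+w^2) <-> sin(wt)*u(t)
Recognize w^2 = 144, so w = 12; numerator 72 = 6*12.
f(t) = 6*sin(12t)*u(t)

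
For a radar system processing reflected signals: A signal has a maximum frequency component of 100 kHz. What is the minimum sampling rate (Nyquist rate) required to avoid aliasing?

By the Nyquist-Shannon sampling theorem,
the minimum sampling rate (Nyquist rate) must be at least 2 * f_max.
Nyquist rate = 2 * 100 kHz = 200 kHz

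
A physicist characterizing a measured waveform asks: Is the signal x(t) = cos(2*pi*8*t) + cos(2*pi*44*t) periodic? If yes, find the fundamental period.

f1 = 8 Hz, f2 = 44 Hz
Period T1 = 1/8, T2 = 1/44
Ratio T1/T2 = 44/8, which is rational.
The signal is periodic with fundamental period T = 1/GCD(8,44) = 1/4 s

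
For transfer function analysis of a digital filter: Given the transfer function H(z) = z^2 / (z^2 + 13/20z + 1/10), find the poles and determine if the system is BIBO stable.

Poles are roots of the denominator: z^2 + 13/20z + 1/10 = 0.
Quadratic formula: z = [-(13/20) +/- sqrt((13/20)^2 - 4*(1/10))] / 2
Discriminant = 169/400 - 2/5 = 9/400; sqrt = 3/20.
z = (-13/20 +/- 3/20) / 2 => z = -1/4 or z = -2/5.
|p1| = 1/4, |p2| = 2/5.
For BIBO stability, all poles must lie inside the unit circle (|p| < 1).
System is STABLE since both |p| < 1.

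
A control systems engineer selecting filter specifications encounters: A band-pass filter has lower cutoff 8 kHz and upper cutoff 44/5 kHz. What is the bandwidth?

Bandwidth = f_high - f_low
= 44/5 kHz - 8 kHz = 4/5 kHz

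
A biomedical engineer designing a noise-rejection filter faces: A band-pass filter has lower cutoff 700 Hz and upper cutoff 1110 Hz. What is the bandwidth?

Bandwidth = f_high - f_low
= 1110 Hz - 700 Hz = 410 Hz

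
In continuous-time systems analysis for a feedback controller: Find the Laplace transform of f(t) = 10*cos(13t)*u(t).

Standard pair: cos(wt)*u(t) <-> s/(s^2+w^2)
With w = 13: L{10*cos(13t)*u(t)} = 10s/(s^2+169)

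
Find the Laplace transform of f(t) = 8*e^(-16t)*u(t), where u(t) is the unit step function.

Standard Laplace transform pair:
e^(-at)*u(t) <-> 1/(s+a)
With a = 16: L{8*e^(-16t)*u(t)} = 8/(s+16), ROC: Re(s) > -16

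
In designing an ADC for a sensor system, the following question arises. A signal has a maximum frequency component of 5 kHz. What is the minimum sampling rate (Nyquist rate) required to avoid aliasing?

By the Nyquist-Shannon sampling theorem,
the minimum sampling rate (Nyquist rate) must be at least 2 * f_max.
Nyquist rate = 2 * 5 kHz = 10 kHz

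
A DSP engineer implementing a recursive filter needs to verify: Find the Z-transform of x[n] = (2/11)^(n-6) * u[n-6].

Time-shifting property: if X(z) = Z{x[n]}, then Z{x[n-d]} = z^(-d) * X(z)
X(z) = z/(z - 2/11) for x[n] = (2/11)^n * u[n]
Z{x[n-6]} = z^(-6) * z/(z - 2/11) = z^(-5)/(z - 2/11)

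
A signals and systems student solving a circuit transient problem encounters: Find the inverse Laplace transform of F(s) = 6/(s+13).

Standard pair: k/(s+a) <-> k*e^(-at)*u(t)
With k=6, a=13: f(t) = 6*e^(-13t)*u(t)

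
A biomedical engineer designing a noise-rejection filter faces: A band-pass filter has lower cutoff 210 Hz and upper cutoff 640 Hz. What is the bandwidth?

Bandwidth = f_high - f_low
= 640 Hz - 210 Hz = 430 Hz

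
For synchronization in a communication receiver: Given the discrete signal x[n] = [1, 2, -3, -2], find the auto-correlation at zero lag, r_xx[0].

The auto-correlation at zero lag r_xx[0] equals the signal energy.
r_xx[0] = sum of x[n]^2 = 1^2 + 2^2 + (-3)^2 + (-2)^2
= 1 + 4 + 9 + 4 = 18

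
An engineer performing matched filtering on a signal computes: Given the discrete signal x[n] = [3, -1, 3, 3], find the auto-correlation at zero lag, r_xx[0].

The auto-correlation at zero lag r_xx[0] equals the signal energy.
r_xx[0] = sum of x[n]^2 = 3^2 + (-1)^2 + 3^2 + 3^2
= 9 + 1 + 9 + 9 = 28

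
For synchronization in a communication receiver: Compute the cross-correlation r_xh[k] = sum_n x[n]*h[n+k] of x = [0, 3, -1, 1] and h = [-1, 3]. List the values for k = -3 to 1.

Both sequences indexed from 0 and zero outside their support.
Lags with overlap: k = -3 to 1.
  r_xh[-3] = x[3]*h[0] = -1
  r_xh[-2] = x[2]*h[0] + x[3]*h[1] = 4
  r_xh[-1] = x[1]*h[0] + x[2]*h[1] = -6
  r_xh[0] = x[0]*h[0] + x[1]*h[1] = 9
  r_xh[1] = x[0]*h[1] = 0
r_xh = [-1, 4, -6, 9, 0] (for k = -3, ..., 1)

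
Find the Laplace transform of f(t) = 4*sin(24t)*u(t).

Standard pair: sin(wt)*u(t) <-> w/(s^2+w^2)
With w = 24: L{4*sin(24t)*u(t)} = 96/(s^2+576)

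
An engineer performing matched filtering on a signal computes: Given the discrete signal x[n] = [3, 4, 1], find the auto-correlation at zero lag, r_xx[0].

The auto-correlation at zero lag r_xx[0] equals the signal energy.
r_xx[0] = sum of x[n]^2 = 3^2 + 4^2 + 1^2
= 9 + 16 + 1 = 26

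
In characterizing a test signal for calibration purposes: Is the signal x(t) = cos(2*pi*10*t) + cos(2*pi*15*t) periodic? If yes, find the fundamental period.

f1 = 10 Hz, f2 = 15 Hz
Period T1 = 1/10, T2 = 1/15
Ratio T1/T2 = 15/10, which is rational.
The signal is periodic with fundamental period T = 1/GCD(10,15) = 1/5 s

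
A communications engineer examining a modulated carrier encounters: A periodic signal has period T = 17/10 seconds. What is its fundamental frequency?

The fundamental frequency is the reciprocal of the period.
f = 1/T = 1/(17/10) = 10/17 Hz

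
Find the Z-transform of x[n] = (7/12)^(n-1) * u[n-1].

Time-shifting property: if X(z) = Z{x[n]}, then Z{x[n-d]} = z^(-d) * X(z)
X(z) = z/(z - 7/12) for x[n] = (7/12)^n * u[n]
Z{x[n-1]} = z^(-1) * z/(z - 7/12) = 1/(z - 7/12)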